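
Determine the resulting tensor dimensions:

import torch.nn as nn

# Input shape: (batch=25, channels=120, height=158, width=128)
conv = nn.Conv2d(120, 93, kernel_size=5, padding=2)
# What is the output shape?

Input shape: (25, 120, 158, 128)
Output shape: (25, 93, 158, 128)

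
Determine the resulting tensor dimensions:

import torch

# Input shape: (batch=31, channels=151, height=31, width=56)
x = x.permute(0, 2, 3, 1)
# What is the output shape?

Input shape: (31, 151, 31, 56)
Output shape: (31, 31, 56, 151)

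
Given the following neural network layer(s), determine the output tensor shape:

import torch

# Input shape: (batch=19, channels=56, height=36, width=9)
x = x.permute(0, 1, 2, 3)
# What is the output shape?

Input shape: (19, 56, 36, 9)
Output shape: (19, 56, 36, 9)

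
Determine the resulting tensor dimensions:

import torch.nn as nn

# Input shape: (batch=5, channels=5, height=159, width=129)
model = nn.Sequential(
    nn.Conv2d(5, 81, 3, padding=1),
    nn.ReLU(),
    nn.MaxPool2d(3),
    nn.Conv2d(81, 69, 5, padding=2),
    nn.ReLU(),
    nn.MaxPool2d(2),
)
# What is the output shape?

Input shape: (5, 5, 159, 129)
  -> after first Conv2d: (5, 81, 159, 129)
  -> after first MaxPool2d: (5, 81, 53, 43)
  -> after second Conv2d: (5, 69, 53, 43)
Output shape: (5, 69, 26, 21)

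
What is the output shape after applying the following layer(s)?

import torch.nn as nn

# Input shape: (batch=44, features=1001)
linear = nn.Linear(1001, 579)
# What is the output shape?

Input shape: (44, 1001)
Output shape: (44, 579)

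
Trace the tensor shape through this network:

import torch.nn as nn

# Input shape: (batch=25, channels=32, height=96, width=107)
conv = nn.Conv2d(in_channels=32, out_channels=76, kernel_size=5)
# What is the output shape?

Input shape: (25, 32, 96, 107)
Output shape: (25, 76, 92, 103)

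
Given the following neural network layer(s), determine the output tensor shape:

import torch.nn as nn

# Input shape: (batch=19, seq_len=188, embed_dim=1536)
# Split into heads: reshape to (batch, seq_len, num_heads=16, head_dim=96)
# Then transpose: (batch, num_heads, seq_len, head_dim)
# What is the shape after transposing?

Input shape: (19, 188, 1536)
  -> after reshape: (19, 188, 16, 96)
Output shape: (19, 16, 188, 96)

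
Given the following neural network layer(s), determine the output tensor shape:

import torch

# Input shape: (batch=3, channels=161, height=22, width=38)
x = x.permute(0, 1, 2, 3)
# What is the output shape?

Input shape: (3, 161, 22, 38)
Output shape: (3, 161, 22, 38)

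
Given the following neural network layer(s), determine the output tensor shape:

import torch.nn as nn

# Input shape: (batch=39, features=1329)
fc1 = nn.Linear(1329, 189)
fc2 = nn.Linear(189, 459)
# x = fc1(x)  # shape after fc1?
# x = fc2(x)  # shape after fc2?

Input shape: (39, 1329)
  -> after fc1: (39, 189)
Output shape: (39, 459)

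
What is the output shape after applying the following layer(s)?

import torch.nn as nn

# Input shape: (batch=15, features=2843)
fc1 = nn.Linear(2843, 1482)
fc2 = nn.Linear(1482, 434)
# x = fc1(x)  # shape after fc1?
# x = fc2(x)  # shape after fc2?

Input shape: (15, 2843)
  -> after fc1: (15, 1482)
Output shape: (15, 434)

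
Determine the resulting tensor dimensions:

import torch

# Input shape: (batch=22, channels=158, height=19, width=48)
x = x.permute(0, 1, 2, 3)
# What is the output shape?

Input shape: (22, 158, 19, 48)
Output shape: (22, 158, 19, 48)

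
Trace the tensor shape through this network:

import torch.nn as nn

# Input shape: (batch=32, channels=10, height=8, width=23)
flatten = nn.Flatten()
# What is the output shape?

Input shape: (32, 10, 8, 23)
Output shape: (32, 1840)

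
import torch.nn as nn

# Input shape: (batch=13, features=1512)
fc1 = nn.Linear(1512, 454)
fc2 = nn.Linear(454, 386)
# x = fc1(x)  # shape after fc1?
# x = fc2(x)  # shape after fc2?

Input shape: (13, 1512)
  -> after fc1: (13, 454)
Output shape: (13, 386)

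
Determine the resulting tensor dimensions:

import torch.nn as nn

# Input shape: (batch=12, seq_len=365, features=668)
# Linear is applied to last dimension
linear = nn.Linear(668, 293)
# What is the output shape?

Input shape: (12, 365, 668)
Output shape: (12, 365, 293)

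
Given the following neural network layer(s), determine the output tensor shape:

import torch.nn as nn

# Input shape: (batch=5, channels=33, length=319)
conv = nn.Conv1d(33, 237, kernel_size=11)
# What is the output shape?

Input shape: (5, 33, 319)
Output shape: (5, 237, 309)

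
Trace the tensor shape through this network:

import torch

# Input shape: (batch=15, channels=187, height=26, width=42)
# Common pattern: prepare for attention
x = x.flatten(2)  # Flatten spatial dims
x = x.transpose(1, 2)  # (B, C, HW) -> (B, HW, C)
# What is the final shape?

Input shape: (15, 187, 26, 42)
  -> after flatten(2): (15, 187, 1092)
Output shape: (15, 1092, 187)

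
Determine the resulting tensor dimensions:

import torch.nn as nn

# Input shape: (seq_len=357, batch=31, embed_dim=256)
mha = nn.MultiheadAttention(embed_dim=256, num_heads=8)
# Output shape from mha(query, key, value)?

Input shape: (357, 31, 256)
Output shape: (357, 31, 256)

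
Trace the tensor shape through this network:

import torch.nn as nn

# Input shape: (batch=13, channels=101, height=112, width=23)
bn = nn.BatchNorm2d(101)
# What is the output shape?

Input shape: (13, 101, 112, 23)
Output shape: (13, 101, 112, 23)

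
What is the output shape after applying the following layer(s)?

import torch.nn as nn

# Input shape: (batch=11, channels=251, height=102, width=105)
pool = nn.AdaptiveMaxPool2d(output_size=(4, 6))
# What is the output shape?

Input shape: (11, 251, 102, 105)
Output shape: (11, 251, 4, 6)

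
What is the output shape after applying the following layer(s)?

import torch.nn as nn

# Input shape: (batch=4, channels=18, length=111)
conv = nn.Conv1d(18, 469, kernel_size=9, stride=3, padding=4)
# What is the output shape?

Input shape: (4, 18, 111)
Output shape: (4, 469, 37)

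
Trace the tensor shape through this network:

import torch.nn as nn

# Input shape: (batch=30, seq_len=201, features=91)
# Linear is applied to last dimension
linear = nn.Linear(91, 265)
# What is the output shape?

Input shape: (30, 201, 91)
Output shape: (30, 201, 265)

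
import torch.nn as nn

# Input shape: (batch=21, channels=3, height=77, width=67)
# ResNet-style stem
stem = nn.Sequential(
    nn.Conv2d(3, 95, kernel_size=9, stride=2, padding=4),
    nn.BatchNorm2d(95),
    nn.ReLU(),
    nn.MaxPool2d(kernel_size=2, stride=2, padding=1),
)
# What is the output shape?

Input shape: (21, 3, 77, 67)
  -> after Conv2d 9x9 stride=2: (21, 95, 39, 34)
Output shape: (21, 95, 20, 18)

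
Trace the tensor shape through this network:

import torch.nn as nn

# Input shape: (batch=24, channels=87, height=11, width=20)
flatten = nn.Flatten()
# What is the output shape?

Input shape: (24, 87, 11, 20)
Output shape: (24, 19140)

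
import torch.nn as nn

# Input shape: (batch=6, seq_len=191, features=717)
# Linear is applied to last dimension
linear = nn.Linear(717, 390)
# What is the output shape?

Input shape: (6, 191, 717)
Output shape: (6, 191, 390)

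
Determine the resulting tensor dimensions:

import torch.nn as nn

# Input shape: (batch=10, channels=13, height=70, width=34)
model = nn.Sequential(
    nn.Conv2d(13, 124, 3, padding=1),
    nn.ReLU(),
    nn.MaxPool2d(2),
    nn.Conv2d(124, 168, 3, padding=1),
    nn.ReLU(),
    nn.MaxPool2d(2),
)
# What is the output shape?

Input shape: (10, 13, 70, 34)
  -> after first Conv2d: (10, 124, 70, 34)
  -> after first MaxPool2d: (10, 124, 35, 17)
  -> after second Conv2d: (10, 168, 35, 17)
Output shape: (10, 168, 17, 8)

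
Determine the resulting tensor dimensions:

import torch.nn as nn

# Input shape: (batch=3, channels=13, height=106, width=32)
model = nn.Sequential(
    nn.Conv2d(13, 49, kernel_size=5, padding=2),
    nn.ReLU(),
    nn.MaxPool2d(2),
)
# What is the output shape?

Input shape: (3, 13, 106, 32)
  -> after Conv2d: (3, 49, 106, 32)
  -> after ReLU: (3, 49, 106, 32)
Output shape: (3, 49, 53, 16)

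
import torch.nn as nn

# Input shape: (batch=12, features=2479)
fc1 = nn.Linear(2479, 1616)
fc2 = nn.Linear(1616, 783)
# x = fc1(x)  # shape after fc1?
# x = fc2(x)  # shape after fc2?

Input shape: (12, 2479)
  -> after fc1: (12, 1616)
Output shape: (12, 783)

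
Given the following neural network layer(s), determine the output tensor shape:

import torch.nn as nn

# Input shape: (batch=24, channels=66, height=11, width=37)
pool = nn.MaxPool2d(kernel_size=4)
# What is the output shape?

Input shape: (24, 66, 11, 37)
Output shape: (24, 66, 2, 9)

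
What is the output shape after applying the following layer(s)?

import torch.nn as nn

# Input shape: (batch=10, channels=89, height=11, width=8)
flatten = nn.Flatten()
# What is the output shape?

Input shape: (10, 89, 11, 8)
Output shape: (10, 7832)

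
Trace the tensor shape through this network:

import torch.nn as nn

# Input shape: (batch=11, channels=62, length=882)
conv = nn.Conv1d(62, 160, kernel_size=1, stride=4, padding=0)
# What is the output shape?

Input shape: (11, 62, 882)
Output shape: (11, 160, 221)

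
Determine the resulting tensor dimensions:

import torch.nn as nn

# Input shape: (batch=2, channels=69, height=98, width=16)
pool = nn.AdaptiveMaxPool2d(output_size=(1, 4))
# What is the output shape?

Input shape: (2, 69, 98, 16)
Output shape: (2, 69, 1, 4)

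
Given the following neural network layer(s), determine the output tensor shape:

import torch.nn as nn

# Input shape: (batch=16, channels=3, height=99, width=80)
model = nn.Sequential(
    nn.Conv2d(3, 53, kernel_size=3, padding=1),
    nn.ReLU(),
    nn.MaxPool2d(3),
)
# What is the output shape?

Input shape: (16, 3, 99, 80)
  -> after Conv2d: (16, 53, 99, 80)
  -> after ReLU: (16, 53, 99, 80)
Output shape: (16, 53, 33, 26)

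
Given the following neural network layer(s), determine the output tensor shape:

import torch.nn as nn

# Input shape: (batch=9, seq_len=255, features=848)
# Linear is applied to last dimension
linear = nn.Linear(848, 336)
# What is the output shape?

Input shape: (9, 255, 848)
Output shape: (9, 255, 336)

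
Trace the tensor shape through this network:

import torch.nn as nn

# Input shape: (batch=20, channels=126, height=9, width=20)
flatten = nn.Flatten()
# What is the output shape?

Input shape: (20, 126, 9, 20)
Output shape: (20, 22680)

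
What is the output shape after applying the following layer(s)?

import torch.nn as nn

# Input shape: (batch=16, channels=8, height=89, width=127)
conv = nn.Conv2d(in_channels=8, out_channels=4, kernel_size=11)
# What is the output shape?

Input shape: (16, 8, 89, 127)
Output shape: (16, 4, 79, 117)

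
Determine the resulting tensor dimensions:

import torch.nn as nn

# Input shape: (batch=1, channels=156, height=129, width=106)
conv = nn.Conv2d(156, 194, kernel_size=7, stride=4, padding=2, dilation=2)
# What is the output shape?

Input shape: (1, 156, 129, 106)
Output shape: (1, 194, 31, 25)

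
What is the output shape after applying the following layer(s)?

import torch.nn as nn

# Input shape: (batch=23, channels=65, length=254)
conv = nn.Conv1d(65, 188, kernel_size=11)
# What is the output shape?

Input shape: (23, 65, 254)
Output shape: (23, 188, 244)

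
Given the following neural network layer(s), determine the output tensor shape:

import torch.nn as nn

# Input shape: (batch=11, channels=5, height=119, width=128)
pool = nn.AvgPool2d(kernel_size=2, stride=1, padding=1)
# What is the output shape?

Input shape: (11, 5, 119, 128)
Output shape: (11, 5, 120, 129)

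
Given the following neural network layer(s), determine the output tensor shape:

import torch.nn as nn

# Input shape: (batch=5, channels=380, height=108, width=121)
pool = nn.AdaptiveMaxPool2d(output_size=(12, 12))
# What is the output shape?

Input shape: (5, 380, 108, 121)
Output shape: (5, 380, 12, 12)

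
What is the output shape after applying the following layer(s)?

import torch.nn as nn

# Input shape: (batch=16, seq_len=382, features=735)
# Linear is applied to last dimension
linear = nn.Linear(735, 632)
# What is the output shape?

Input shape: (16, 382, 735)
Output shape: (16, 382, 632)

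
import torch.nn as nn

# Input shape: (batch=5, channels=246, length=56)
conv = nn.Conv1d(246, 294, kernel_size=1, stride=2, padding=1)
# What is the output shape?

Input shape: (5, 246, 56)
Output shape: (5, 294, 29)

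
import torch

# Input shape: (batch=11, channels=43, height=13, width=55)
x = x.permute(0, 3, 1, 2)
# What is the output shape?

Input shape: (11, 43, 13, 55)
Output shape: (11, 55, 43, 13)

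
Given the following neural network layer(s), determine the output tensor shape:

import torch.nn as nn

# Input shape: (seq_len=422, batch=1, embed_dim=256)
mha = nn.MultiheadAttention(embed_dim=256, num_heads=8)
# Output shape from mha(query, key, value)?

Input shape: (422, 1, 256)
Output shape: (422, 1, 256)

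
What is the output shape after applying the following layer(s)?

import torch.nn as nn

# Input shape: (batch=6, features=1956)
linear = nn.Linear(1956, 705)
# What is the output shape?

Input shape: (6, 1956)
Output shape: (6, 705)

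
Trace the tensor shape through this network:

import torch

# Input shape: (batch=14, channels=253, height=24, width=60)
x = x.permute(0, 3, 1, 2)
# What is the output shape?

Input shape: (14, 253, 24, 60)
Output shape: (14, 60, 253, 24)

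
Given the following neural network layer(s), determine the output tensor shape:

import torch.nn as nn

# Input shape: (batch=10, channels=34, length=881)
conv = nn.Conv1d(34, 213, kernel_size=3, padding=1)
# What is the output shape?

Input shape: (10, 34, 881)
Output shape: (10, 213, 881)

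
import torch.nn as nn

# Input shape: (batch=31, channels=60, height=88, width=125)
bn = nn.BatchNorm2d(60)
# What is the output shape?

Input shape: (31, 60, 88, 125)
Output shape: (31, 60, 88, 125)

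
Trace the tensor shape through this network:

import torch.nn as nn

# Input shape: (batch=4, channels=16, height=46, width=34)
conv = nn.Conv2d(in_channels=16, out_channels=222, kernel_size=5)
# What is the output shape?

Input shape: (4, 16, 46, 34)
Output shape: (4, 222, 42, 30)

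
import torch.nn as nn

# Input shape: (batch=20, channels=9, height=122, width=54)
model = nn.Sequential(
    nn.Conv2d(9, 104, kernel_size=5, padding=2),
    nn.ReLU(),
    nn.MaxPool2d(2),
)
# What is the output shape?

Input shape: (20, 9, 122, 54)
  -> after Conv2d: (20, 104, 122, 54)
  -> after ReLU: (20, 104, 122, 54)
Output shape: (20, 104, 61, 27)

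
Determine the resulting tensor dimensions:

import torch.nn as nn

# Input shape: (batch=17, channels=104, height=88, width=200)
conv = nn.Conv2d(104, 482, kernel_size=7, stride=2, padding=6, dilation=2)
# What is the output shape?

Input shape: (17, 104, 88, 200)
Output shape: (17, 482, 44, 100)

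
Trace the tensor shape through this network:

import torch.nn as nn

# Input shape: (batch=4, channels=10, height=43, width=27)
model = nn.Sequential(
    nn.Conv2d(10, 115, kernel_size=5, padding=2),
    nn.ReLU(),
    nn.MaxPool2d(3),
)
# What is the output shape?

Input shape: (4, 10, 43, 27)
  -> after Conv2d: (4, 115, 43, 27)
  -> after ReLU: (4, 115, 43, 27)
Output shape: (4, 115, 14, 9)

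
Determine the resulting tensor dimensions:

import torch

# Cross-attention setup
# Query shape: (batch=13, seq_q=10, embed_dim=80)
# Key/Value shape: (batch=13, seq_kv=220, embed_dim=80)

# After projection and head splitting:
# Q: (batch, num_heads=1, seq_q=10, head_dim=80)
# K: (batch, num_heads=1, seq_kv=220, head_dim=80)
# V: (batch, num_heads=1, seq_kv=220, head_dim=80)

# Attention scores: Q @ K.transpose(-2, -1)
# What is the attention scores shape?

Input shape: (13, 10, 80)
Output shape: (13, 1, 10, 220)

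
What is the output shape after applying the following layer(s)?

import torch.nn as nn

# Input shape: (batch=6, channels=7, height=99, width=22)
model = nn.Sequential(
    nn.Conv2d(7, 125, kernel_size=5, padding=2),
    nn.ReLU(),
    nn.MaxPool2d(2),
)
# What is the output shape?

Input shape: (6, 7, 99, 22)
  -> after Conv2d: (6, 125, 99, 22)
  -> after ReLU: (6, 125, 99, 22)
Output shape: (6, 125, 49, 11)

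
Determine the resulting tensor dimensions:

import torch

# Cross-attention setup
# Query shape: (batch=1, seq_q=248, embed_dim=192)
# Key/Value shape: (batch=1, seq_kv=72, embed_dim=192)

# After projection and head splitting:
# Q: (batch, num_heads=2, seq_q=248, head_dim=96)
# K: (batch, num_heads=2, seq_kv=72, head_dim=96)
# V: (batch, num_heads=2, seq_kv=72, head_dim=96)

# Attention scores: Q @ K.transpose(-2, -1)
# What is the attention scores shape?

Input shape: (1, 248, 192)
Output shape: (1, 2, 248, 72)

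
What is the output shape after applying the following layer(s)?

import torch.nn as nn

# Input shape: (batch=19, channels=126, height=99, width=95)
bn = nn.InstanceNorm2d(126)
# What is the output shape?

Input shape: (19, 126, 99, 95)
Output shape: (19, 126, 99, 95)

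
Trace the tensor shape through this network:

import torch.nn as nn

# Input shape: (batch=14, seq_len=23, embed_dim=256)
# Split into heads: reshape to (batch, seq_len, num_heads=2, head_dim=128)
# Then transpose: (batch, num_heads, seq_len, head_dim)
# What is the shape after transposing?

Input shape: (14, 23, 256)
  -> after reshape: (14, 23, 2, 128)
Output shape: (14, 2, 23, 128)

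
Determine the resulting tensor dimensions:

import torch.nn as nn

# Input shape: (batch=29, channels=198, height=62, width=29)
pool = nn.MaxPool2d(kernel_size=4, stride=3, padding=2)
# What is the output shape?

Input shape: (29, 198, 62, 29)
Output shape: (29, 198, 21, 10)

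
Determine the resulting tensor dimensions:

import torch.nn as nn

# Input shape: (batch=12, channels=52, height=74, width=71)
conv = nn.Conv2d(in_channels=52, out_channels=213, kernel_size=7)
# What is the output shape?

Input shape: (12, 52, 74, 71)
Output shape: (12, 213, 68, 65)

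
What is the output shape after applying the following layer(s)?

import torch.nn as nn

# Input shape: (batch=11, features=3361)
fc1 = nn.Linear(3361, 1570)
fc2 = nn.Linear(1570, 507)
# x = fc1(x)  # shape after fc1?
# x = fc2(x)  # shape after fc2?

Input shape: (11, 3361)
  -> after fc1: (11, 1570)
Output shape: (11, 507)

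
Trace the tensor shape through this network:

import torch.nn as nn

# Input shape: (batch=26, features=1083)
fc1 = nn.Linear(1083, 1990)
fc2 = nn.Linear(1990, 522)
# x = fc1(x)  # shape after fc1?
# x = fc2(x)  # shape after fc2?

Input shape: (26, 1083)
  -> after fc1: (26, 1990)
Output shape: (26, 522)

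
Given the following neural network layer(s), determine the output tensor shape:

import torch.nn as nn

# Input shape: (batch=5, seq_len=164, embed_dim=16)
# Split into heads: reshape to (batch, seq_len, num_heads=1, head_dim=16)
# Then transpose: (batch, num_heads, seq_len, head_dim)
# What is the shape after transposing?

Input shape: (5, 164, 16)
  -> after reshape: (5, 164, 1, 16)
Output shape: (5, 1, 164, 16)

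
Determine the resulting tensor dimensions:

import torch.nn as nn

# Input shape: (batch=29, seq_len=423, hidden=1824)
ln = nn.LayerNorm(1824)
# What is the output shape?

Input shape: (29, 423, 1824)
Output shape: (29, 423, 1824)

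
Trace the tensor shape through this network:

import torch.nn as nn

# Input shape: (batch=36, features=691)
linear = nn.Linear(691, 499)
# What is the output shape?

Input shape: (36, 691)
Output shape: (36, 499)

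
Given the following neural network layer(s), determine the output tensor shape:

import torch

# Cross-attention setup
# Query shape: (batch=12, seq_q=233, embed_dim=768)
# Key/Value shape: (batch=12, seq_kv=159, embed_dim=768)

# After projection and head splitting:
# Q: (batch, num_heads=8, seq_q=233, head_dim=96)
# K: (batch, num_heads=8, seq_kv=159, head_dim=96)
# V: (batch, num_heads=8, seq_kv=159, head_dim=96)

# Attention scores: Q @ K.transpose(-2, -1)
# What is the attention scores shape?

Input shape: (12, 233, 768)
Output shape: (12, 8, 233, 159)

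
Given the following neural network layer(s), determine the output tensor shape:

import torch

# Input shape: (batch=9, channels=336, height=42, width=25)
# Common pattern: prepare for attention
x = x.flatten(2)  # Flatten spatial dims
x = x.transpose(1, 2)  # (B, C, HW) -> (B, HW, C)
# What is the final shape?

Input shape: (9, 336, 42, 25)
  -> after flatten(2): (9, 336, 1050)
Output shape: (9, 1050, 336)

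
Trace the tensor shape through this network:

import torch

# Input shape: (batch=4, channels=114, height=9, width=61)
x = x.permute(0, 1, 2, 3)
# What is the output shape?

Input shape: (4, 114, 9, 61)
Output shape: (4, 114, 9, 61)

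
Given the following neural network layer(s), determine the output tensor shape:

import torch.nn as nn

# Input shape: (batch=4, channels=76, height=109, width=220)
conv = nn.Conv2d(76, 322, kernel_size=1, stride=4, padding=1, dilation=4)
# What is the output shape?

Input shape: (4, 76, 109, 220)
Output shape: (4, 322, 28, 56)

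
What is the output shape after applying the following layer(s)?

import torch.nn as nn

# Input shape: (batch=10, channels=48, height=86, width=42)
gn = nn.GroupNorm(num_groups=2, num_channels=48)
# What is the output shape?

Input shape: (10, 48, 86, 42)
Output shape: (10, 48, 86, 42)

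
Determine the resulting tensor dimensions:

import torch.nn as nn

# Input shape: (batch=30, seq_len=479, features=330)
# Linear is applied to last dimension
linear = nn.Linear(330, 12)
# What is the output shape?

Input shape: (30, 479, 330)
Output shape: (30, 479, 12)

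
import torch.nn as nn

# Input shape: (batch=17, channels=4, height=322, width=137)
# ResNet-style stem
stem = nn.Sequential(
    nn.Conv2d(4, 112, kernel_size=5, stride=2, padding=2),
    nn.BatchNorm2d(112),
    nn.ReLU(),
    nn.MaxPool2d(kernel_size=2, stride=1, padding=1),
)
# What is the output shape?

Input shape: (17, 4, 322, 137)
  -> after Conv2d 5x5 stride=2: (17, 112, 161, 69)
Output shape: (17, 112, 162, 70)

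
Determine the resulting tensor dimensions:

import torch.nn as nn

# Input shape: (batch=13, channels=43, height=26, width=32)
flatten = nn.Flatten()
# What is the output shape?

Input shape: (13, 43, 26, 32)
Output shape: (13, 35776)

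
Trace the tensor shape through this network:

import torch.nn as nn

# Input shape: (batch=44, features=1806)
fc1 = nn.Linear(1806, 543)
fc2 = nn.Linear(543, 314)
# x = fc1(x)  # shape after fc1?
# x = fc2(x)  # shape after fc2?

Input shape: (44, 1806)
  -> after fc1: (44, 543)
Output shape: (44, 314)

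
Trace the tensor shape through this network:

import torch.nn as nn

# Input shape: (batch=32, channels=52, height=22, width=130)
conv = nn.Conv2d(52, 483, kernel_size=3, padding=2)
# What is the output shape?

Input shape: (32, 52, 22, 130)
Output shape: (32, 483, 24, 132)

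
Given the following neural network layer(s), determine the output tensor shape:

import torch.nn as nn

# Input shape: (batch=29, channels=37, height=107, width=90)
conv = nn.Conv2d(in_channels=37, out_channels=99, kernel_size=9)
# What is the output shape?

Input shape: (29, 37, 107, 90)
Output shape: (29, 99, 99, 82)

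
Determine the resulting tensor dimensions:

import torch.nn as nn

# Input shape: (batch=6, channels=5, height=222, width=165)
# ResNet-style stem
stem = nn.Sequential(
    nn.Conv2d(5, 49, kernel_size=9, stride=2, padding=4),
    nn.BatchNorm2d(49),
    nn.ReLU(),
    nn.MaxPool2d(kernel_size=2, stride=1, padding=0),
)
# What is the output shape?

Input shape: (6, 5, 222, 165)
  -> after Conv2d 9x9 stride=2: (6, 49, 111, 83)
Output shape: (6, 49, 110, 82)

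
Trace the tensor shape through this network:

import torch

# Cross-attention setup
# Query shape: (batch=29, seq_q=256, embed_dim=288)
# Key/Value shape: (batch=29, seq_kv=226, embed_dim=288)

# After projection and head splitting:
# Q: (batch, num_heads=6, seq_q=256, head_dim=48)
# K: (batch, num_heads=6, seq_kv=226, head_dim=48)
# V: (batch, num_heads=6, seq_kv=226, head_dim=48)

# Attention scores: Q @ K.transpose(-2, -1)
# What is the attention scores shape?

Input shape: (29, 256, 288)
Output shape: (29, 6, 256, 226)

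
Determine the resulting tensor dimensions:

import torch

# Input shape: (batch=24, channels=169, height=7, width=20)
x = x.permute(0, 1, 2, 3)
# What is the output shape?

Input shape: (24, 169, 7, 20)
Output shape: (24, 169, 7, 20)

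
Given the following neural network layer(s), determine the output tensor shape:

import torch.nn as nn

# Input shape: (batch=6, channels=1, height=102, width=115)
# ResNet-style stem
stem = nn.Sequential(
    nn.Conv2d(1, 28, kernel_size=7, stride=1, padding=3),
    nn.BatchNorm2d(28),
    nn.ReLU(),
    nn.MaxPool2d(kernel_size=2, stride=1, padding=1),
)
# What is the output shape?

Input shape: (6, 1, 102, 115)
  -> after Conv2d 7x7 stride=1: (6, 28, 102, 115)
Output shape: (6, 28, 103, 116)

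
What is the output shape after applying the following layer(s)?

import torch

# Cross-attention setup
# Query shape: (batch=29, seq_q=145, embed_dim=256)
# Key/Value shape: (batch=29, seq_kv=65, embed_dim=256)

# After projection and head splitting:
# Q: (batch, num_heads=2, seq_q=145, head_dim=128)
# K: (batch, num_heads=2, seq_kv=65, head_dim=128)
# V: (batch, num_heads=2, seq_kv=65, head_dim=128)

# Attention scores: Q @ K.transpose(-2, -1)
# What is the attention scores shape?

Input shape: (29, 145, 256)
Output shape: (29, 2, 145, 65)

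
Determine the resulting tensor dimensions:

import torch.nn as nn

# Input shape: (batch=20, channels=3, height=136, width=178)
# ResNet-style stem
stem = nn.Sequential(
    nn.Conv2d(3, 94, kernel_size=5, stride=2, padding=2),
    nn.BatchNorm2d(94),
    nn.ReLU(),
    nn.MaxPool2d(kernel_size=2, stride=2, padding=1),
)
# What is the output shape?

Input shape: (20, 3, 136, 178)
  -> after Conv2d 5x5 stride=2: (20, 94, 68, 89)
Output shape: (20, 94, 35, 45)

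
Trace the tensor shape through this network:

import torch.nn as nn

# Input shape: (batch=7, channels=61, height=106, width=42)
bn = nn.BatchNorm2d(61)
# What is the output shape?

Input shape: (7, 61, 106, 42)
Output shape: (7, 61, 106, 42)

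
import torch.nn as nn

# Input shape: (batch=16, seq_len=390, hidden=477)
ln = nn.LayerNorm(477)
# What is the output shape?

Input shape: (16, 390, 477)
Output shape: (16, 390, 477)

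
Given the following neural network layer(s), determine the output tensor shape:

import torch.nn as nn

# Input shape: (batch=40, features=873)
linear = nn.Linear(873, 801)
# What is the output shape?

Input shape: (40, 873)
Output shape: (40, 801)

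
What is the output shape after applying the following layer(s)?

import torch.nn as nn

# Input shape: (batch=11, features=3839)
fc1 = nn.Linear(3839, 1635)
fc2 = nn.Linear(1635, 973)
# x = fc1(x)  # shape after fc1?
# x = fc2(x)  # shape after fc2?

Input shape: (11, 3839)
  -> after fc1: (11, 1635)
Output shape: (11, 973)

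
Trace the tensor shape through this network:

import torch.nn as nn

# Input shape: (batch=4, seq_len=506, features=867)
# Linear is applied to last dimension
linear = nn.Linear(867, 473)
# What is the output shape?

Input shape: (4, 506, 867)
Output shape: (4, 506, 473)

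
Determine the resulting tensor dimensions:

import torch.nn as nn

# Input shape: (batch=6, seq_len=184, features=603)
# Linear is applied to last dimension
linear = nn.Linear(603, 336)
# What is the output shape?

Input shape: (6, 184, 603)
Output shape: (6, 184, 336)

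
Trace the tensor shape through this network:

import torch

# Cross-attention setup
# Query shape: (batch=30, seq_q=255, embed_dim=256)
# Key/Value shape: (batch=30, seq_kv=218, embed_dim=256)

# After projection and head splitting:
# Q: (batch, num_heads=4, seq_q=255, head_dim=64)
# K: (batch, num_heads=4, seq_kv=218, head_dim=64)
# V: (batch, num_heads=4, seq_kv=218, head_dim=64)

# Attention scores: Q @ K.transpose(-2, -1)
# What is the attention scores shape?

Input shape: (30, 255, 256)
Output shape: (30, 4, 255, 218)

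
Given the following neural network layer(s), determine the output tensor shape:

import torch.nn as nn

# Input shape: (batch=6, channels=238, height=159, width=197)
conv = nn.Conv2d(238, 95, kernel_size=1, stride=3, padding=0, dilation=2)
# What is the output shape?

Input shape: (6, 238, 159, 197)
Output shape: (6, 95, 53, 66)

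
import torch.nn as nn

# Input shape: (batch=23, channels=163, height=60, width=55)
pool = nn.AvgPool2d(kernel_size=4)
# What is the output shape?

Input shape: (23, 163, 60, 55)
Output shape: (23, 163, 15, 13)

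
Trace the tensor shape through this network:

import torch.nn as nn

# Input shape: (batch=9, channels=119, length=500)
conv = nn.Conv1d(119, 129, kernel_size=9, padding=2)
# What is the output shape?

Input shape: (9, 119, 500)
Output shape: (9, 129, 496)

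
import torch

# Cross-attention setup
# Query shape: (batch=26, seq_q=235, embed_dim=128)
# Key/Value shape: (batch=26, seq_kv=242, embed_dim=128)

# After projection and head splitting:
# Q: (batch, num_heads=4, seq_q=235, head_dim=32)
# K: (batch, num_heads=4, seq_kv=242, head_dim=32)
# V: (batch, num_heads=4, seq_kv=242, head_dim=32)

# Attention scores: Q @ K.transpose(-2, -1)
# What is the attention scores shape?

Input shape: (26, 235, 128)
Output shape: (26, 4, 235, 242)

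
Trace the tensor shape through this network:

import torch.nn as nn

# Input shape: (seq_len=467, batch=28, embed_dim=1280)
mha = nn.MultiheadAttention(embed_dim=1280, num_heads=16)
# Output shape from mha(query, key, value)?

Input shape: (467, 28, 1280)
Output shape: (467, 28, 1280)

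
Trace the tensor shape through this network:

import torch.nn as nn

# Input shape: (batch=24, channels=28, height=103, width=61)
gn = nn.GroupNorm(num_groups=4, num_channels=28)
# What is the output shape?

Input shape: (24, 28, 103, 61)
Output shape: (24, 28, 103, 61)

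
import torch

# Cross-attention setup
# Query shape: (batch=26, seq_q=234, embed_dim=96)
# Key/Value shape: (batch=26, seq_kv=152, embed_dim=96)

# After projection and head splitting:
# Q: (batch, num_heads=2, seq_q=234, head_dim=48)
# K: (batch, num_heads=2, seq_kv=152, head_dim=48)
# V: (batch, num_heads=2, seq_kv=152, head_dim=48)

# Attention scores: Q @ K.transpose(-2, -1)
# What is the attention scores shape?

Input shape: (26, 234, 96)
Output shape: (26, 2, 234, 152)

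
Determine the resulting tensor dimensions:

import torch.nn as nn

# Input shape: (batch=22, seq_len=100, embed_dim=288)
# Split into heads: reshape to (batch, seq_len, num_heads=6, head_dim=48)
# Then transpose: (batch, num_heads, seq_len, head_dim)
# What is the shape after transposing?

Input shape: (22, 100, 288)
  -> after reshape: (22, 100, 6, 48)
Output shape: (22, 6, 100, 48)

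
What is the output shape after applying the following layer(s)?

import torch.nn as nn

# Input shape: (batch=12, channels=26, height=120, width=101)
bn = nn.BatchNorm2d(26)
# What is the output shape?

Input shape: (12, 26, 120, 101)
Output shape: (12, 26, 120, 101)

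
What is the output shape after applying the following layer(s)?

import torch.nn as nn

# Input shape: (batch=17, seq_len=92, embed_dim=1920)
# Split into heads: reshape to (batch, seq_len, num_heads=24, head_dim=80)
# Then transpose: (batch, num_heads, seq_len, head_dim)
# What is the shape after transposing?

Input shape: (17, 92, 1920)
  -> after reshape: (17, 92, 24, 80)
Output shape: (17, 24, 92, 80)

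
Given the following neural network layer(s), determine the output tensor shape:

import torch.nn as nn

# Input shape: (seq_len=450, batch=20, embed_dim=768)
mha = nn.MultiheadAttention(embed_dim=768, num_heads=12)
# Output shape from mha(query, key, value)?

Input shape: (450, 20, 768)
Output shape: (450, 20, 768)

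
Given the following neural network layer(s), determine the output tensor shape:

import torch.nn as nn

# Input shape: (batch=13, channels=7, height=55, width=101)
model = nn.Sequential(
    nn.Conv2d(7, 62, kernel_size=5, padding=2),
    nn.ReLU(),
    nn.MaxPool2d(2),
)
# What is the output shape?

Input shape: (13, 7, 55, 101)
  -> after Conv2d: (13, 62, 55, 101)
  -> after ReLU: (13, 62, 55, 101)
Output shape: (13, 62, 27, 50)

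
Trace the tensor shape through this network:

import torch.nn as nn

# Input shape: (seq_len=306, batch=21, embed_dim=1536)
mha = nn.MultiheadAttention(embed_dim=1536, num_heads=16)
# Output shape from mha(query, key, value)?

Input shape: (306, 21, 1536)
Output shape: (306, 21, 1536)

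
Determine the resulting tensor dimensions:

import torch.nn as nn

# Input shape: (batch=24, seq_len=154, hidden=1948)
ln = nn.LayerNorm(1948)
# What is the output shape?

Input shape: (24, 154, 1948)
Output shape: (24, 154, 1948)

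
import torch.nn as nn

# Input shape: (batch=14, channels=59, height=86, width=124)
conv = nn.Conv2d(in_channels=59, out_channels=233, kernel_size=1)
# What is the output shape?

Input shape: (14, 59, 86, 124)
Output shape: (14, 233, 86, 124)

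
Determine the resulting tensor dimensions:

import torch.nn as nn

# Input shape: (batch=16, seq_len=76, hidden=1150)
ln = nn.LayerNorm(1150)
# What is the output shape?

Input shape: (16, 76, 1150)
Output shape: (16, 76, 1150)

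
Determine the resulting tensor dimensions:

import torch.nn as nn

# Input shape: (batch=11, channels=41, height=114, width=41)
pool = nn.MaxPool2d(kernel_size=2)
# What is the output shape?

Input shape: (11, 41, 114, 41)
Output shape: (11, 41, 57, 20)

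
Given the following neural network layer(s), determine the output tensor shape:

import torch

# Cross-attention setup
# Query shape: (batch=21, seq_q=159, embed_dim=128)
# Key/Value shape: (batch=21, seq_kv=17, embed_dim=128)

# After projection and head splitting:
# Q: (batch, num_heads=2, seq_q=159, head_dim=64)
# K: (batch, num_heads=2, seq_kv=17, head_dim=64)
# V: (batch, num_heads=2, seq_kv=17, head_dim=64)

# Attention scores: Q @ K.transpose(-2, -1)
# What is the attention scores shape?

Input shape: (21, 159, 128)
Output shape: (21, 2, 159, 17)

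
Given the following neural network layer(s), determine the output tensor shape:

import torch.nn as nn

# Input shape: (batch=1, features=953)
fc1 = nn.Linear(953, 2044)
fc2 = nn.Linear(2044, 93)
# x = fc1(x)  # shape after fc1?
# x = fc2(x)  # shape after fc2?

Input shape: (1, 953)
  -> after fc1: (1, 2044)
Output shape: (1, 93)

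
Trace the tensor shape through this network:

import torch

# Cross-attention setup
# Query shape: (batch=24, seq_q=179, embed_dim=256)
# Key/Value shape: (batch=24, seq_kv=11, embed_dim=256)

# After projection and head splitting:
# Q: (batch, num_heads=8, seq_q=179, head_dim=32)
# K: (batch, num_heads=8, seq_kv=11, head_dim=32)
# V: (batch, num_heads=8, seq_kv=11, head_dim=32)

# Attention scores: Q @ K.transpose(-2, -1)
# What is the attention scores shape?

Input shape: (24, 179, 256)
Output shape: (24, 8, 179, 11)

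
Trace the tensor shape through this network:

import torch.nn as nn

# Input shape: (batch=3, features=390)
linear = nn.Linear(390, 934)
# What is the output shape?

Input shape: (3, 390)
Output shape: (3, 934)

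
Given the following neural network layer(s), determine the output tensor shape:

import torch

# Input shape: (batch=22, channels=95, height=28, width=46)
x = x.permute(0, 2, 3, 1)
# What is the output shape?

Input shape: (22, 95, 28, 46)
Output shape: (22, 28, 46, 95)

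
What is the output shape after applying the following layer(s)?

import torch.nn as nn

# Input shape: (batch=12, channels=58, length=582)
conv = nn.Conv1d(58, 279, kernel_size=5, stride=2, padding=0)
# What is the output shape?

Input shape: (12, 58, 582)
Output shape: (12, 279, 289)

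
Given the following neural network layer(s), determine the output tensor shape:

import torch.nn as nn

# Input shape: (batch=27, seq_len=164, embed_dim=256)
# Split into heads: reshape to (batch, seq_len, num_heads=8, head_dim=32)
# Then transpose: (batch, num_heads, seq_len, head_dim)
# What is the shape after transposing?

Input shape: (27, 164, 256)
  -> after reshape: (27, 164, 8, 32)
Output shape: (27, 8, 164, 32)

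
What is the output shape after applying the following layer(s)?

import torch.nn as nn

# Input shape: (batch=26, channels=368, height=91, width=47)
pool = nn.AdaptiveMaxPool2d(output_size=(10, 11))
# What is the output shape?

Input shape: (26, 368, 91, 47)
Output shape: (26, 368, 10, 11)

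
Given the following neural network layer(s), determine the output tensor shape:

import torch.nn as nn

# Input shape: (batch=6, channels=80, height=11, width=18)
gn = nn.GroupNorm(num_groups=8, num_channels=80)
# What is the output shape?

Input shape: (6, 80, 11, 18)
Output shape: (6, 80, 11, 18)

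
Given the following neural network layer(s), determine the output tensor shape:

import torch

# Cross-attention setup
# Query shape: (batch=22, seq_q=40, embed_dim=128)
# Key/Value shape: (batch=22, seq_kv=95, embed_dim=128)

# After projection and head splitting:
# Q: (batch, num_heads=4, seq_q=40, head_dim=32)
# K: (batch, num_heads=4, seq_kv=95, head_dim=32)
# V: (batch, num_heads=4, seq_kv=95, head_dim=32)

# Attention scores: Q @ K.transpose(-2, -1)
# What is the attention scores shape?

Input shape: (22, 40, 128)
Output shape: (22, 4, 40, 95)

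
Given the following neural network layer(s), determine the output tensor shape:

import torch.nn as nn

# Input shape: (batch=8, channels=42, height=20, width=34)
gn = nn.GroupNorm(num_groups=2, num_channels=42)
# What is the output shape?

Input shape: (8, 42, 20, 34)
Output shape: (8, 42, 20, 34)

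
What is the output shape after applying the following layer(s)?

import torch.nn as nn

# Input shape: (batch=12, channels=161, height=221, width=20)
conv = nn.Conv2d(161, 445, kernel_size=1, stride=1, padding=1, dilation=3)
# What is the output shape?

Input shape: (12, 161, 221, 20)
Output shape: (12, 445, 223, 22)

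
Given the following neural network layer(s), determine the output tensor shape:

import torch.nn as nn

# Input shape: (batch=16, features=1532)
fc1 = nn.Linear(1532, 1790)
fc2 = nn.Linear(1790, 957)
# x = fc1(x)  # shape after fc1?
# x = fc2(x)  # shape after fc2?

Input shape: (16, 1532)
  -> after fc1: (16, 1790)
Output shape: (16, 957)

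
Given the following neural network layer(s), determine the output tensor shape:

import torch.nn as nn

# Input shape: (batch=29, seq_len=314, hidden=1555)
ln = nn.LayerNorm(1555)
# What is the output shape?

Input shape: (29, 314, 1555)
Output shape: (29, 314, 1555)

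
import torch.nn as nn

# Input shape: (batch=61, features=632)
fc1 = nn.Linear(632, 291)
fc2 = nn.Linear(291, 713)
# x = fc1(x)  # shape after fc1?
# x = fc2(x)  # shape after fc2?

Input shape: (61, 632)
  -> after fc1: (61, 291)
Output shape: (61, 713)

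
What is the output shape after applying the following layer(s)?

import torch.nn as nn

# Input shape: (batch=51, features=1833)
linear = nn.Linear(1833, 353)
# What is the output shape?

Input shape: (51, 1833)
Output shape: (51, 353)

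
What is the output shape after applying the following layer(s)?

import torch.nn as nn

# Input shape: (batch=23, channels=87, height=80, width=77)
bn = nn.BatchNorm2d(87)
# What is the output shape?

Input shape: (23, 87, 80, 77)
Output shape: (23, 87, 80, 77)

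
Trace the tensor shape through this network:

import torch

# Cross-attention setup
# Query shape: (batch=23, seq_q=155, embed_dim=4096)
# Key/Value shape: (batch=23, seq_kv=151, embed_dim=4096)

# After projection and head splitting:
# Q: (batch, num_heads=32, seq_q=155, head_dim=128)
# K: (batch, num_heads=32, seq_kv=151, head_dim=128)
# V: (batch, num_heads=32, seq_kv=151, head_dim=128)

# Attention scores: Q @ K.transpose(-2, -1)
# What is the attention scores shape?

Input shape: (23, 155, 4096)
Output shape: (23, 32, 155, 151)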